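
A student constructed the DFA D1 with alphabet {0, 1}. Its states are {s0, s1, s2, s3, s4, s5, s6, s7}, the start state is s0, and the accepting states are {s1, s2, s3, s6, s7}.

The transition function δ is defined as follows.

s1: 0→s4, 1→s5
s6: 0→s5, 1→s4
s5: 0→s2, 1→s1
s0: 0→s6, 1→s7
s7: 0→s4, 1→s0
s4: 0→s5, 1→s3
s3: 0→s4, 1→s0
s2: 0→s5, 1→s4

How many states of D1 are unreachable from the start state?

Exploring from s0, all states are eventually visited, so none are unreachable.

0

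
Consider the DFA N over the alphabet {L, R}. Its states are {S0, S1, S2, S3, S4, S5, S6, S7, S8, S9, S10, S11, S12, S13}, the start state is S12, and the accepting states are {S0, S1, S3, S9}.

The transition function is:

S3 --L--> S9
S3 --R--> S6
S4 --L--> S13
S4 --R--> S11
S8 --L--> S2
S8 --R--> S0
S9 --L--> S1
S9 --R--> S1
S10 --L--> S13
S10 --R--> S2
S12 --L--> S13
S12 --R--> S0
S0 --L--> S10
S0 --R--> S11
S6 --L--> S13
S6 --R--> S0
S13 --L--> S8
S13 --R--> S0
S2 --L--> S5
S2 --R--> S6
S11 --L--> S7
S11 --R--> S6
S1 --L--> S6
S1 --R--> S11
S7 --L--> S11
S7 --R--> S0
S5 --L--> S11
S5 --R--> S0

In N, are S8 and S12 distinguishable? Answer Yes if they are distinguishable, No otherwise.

First remove the unreachable states {S1,S3,S4,S9}; 10 states remain.
Initial partition by acceptance: {S0} | {S2,S5,S6,S7,S8,S10,S11,S12,S13}.
On input R, block {S2,S5,S6,S7,S8,S10,S11,S12,S13} splits into {S5,S6,S7,S8,S12,S13} and {S2,S10,S11}.
Split {S5,S6,S7,S8,S12,S13} by δ(·,L) → {S5,S7,S8} and {S6,S12,S13}.
On input L, block {S2,S10,S11} splits into {S2,S11} and {S10}.
On input L, block {S6,S12,S13} splits into {S6,S12} and {S13}.
No further refinement is possible. Final partition (6 blocks): {S0} | {S5,S7,S8} | {S2,S11} | {S6,S12} | {S10} | {S13}.
S8 and S12 end up in different blocks, so they are distinguishable. For instance, the string 'LR' is accepted from only S12.

Yes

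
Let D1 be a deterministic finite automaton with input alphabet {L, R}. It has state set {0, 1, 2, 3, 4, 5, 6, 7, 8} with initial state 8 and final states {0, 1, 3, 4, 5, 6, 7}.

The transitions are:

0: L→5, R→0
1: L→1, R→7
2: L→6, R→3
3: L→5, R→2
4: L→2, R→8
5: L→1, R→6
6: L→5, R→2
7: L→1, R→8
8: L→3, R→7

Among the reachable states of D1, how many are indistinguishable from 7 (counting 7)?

Reachable states from the start: {1,2,3,5,6,7,8}. Unreachable: {0,4} — drop them.
Initial partition by acceptance: {1,3,5,6,7} | {2,8}.
Refine {1,3,5,6,7} on symbol R: members go to different blocks, giving {3,6,7} and {1,5}.
No further refinement is possible. Final partition (3 blocks): {3,6,7} | {2,8} | {1,5}.
The equivalence class containing 7 is {3,6,7}, of size 3.

3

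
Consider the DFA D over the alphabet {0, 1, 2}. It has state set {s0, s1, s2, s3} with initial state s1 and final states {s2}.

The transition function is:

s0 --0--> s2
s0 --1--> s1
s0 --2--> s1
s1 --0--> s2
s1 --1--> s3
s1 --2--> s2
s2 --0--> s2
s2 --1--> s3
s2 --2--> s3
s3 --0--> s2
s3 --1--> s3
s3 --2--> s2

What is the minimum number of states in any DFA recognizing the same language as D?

2

States {s0} cannot be reached from the start state, so discard them.
Start with accepting vs non-accepting: {s2} | {s1,s3}.
The partition is now stable with 2 blocks: {s2} | {s1,s3}.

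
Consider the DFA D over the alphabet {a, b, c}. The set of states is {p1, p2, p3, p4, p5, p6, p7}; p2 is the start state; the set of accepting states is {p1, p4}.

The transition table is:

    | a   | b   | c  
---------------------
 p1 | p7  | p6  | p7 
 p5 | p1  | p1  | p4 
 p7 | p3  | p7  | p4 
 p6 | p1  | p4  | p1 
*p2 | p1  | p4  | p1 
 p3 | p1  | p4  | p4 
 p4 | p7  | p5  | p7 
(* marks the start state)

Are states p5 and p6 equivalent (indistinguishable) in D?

Yes

Initial partition by acceptance: {p1,p4} | {p2,p3,p5,p6,p7}.
Refine {p2,p3,p5,p6,p7} on symbol a: members go to different blocks, giving {p2,p3,p5,p6} and {p7}.
The partition is now stable with 3 blocks: {p1,p4} | {p2,p3,p5,p6} | {p7}.
p5 and p6 lie in the same block of the stable partition, so they are equivalent — no string distinguishes them.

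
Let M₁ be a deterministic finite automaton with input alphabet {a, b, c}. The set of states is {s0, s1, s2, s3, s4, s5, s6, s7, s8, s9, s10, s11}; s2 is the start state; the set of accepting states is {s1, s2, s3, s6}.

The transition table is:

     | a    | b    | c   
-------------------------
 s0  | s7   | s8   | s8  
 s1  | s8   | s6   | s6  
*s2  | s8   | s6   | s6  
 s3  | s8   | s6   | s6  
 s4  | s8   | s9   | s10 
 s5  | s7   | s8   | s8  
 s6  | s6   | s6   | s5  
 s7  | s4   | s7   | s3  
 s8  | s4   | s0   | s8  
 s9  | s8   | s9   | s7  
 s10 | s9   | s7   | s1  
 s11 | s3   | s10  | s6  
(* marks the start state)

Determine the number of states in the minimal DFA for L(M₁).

6

Reachable states from the start: {s0,s1,s2,s3,s4,s5,s6,s7,s8,s9,s10}. Unreachable: {s11} — drop them.
Initial partition by acceptance: {s1,s2,s3,s6} | {s0,s4,s5,s7,s8,s9,s10}.
Split {s1,s2,s3,s6} by δ(·,a) → {s1,s2,s3} and {s6}.
Split {s0,s4,s5,s7,s8,s9,s10} by δ(·,c) → {s0,s4,s5,s8,s9} and {s7,s10}.
On input a, block {s0,s4,s5,s8,s9} splits into {s4,s8,s9} and {s0,s5}.
On input b, block {s4,s8,s9} splits into {s4,s9} and {s8}.
The partition is now stable with 6 blocks: {s1,s2,s3} | {s4,s9} | {s6} | {s7,s10} | {s0,s5} | {s8}.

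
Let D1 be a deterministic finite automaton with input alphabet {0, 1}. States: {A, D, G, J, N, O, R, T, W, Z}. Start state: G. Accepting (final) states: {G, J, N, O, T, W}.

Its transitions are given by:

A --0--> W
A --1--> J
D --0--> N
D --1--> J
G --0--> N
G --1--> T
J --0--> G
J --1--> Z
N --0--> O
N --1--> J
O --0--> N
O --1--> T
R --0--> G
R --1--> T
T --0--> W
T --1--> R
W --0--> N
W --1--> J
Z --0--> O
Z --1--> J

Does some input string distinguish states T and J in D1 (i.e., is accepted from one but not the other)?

First remove the unreachable states {A,D}; 8 states remain.
P0 = {G,J,N,O,T,W} | {R,Z}.
Split {G,J,N,O,T,W} by δ(·,1) → {G,N,O,W} and {J,T}.
No further refinement is possible. Final partition (3 blocks): {G,N,O,W} | {R,Z} | {J,T}.
T and J lie in the same block of the stable partition, so they are equivalent — no string distinguishes them.

No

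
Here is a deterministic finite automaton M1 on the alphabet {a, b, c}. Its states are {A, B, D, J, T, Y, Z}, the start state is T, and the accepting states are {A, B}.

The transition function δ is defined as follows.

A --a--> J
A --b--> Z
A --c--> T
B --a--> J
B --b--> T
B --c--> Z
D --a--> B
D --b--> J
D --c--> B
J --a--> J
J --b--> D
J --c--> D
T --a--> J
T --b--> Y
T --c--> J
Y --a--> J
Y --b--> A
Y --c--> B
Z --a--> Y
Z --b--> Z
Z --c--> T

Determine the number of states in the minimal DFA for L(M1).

7

All states are reachable from the start state.
P0 = {A,B} | {D,J,T,Y,Z}.
Refine {D,J,T,Y,Z} on symbol a: members go to different blocks, giving {J,T,Y,Z} and {D}.
Split {J,T,Y,Z} by δ(·,b) → {T,Z} and {Y} and {J}.
Split {T,Z} by δ(·,a) → {T} and {Z}.
On input b, block {A,B} splits into {B} and {A}.
Stable partition: {B} | {T} | {D} | {Y} | {J} | {Z} | {A} — 7 equivalence classes.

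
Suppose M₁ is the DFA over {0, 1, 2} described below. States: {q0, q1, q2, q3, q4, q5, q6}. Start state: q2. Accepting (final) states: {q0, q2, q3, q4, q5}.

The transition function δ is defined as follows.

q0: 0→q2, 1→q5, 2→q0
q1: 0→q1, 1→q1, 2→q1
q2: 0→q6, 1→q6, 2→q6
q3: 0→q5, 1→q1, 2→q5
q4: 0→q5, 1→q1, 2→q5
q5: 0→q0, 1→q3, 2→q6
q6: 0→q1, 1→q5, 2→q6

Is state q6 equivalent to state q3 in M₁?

First remove the unreachable states {q4}; 6 states remain.
Start with accepting vs non-accepting: {q0,q2,q3,q5} | {q1,q6}.
On input 0, block {q0,q2,q3,q5} splits into {q0,q3,q5} and {q2}.
Split {q0,q3,q5} by δ(·,0) → {q3,q5} and {q0}.
Refine {q3,q5} on symbol 0: members go to different blocks, giving {q3} and {q5}.
On input 1, block {q1,q6} splits into {q1} and {q6}.
No further refinement is possible. Final partition (6 blocks): {q3} | {q1} | {q2} | {q0} | {q5} | {q6}.
q6 and q3 end up in different blocks, so they are distinguishable. For instance, the string 'ε' is accepted from only q3.

No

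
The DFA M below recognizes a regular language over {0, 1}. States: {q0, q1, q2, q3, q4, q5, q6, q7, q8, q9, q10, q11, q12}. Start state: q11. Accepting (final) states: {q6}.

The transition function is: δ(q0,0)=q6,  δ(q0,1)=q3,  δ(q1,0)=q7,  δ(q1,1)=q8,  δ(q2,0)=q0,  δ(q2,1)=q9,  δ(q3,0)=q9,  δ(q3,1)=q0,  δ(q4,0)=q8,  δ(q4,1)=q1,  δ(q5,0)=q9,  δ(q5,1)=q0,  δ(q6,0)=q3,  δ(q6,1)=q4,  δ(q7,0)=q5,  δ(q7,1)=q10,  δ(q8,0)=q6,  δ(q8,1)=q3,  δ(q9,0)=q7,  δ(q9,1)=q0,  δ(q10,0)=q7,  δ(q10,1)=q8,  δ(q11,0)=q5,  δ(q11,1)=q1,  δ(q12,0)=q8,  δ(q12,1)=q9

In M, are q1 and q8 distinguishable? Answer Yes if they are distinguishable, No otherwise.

Yes

Reachable states from the start: {q0,q1,q3,q4,q5,q6,q7,q8,q9,q10,q11}. Unreachable: {q2,q12} — drop them.
P0 = {q6} | {q0,q1,q3,q4,q5,q7,q8,q9,q10,q11}.
Split {q0,q1,q3,q4,q5,q7,q8,q9,q10,q11} by δ(·,0) → {q1,q3,q4,q5,q7,q9,q10,q11} and {q0,q8}.
Refine {q1,q3,q4,q5,q7,q9,q10,q11} on symbol 0: members go to different blocks, giving {q1,q3,q5,q7,q9,q10,q11} and {q4}.
Refine {q1,q3,q5,q7,q9,q10,q11} on symbol 1: members go to different blocks, giving {q1,q3,q5,q9,q10} and {q7,q11}.
On input 0, block {q1,q3,q5,q9,q10} splits into {q1,q9,q10} and {q3,q5}.
Stable partition: {q6} | {q1,q9,q10} | {q0,q8} | {q4} | {q7,q11} | {q3,q5} — 6 equivalence classes.
q1 and q8 end up in different blocks, so they are distinguishable. For instance, the string '0' is accepted from only q8.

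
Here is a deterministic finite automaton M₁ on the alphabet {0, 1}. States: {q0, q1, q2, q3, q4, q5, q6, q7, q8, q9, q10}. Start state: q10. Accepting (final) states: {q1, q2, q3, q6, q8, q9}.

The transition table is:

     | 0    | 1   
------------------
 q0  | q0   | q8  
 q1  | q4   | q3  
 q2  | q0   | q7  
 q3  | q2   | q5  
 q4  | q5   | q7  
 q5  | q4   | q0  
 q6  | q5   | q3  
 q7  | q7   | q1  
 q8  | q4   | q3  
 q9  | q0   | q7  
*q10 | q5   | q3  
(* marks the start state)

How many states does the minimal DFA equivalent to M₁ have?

6

States {q6,q9} cannot be reached from the start state, so discard them.
P0 = {q1,q2,q3,q8} | {q0,q4,q5,q7,q10}.
Split {q1,q2,q3,q8} by δ(·,0) → {q1,q2,q8} and {q3}.
Refine {q1,q2,q8} on symbol 1: members go to different blocks, giving {q1,q8} and {q2}.
Refine {q0,q4,q5,q7,q10} on symbol 1: members go to different blocks, giving {q0,q7} and {q4,q5} and {q10}.
The partition is now stable with 6 blocks: {q1,q8} | {q0,q7} | {q3} | {q2} | {q4,q5} | {q10}.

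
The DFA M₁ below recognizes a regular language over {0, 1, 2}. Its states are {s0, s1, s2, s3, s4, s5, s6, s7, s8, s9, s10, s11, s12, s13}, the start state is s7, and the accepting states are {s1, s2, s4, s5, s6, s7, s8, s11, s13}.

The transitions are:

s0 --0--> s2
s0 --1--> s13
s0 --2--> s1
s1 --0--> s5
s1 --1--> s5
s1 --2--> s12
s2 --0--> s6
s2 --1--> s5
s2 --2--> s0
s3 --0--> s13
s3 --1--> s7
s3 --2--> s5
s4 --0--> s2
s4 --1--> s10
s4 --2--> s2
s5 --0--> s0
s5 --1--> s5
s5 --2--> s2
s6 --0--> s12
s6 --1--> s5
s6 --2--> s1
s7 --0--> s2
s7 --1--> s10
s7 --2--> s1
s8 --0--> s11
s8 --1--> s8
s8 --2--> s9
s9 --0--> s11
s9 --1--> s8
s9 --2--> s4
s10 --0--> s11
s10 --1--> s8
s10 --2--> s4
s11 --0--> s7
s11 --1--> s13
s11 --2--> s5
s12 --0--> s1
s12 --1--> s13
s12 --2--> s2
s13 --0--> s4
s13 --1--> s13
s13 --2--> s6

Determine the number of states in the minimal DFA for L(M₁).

Reachable states from the start: {s0,s1,s2,s4,s5,s6,s7,s8,s9,s10,s11,s12,s13}. Unreachable: {s3} — drop them.
Initial partition by acceptance: {s1,s2,s4,s5,s6,s7,s8,s11,s13} | {s0,s9,s10,s12}.
Refine {s1,s2,s4,s5,s6,s7,s8,s11,s13} on symbol 0: members go to different blocks, giving {s1,s2,s4,s7,s8,s11,s13} and {s5,s6}.
Split {s1,s2,s4,s7,s8,s11,s13} by δ(·,0) → {s4,s7,s8,s11,s13} and {s1,s2}.
Split {s4,s7,s8,s11,s13} by δ(·,0) → {s8,s11,s13} and {s4,s7}.
On input 0, block {s8,s11,s13} splits into {s11,s13} and {s8}.
Refine {s0,s9,s10,s12} on symbol 0: members go to different blocks, giving {s0,s12} and {s9,s10}.
Stable partition: {s11,s13} | {s0,s12} | {s5,s6} | {s1,s2} | {s4,s7} | {s8} | {s9,s10} — 7 equivalence classes.

7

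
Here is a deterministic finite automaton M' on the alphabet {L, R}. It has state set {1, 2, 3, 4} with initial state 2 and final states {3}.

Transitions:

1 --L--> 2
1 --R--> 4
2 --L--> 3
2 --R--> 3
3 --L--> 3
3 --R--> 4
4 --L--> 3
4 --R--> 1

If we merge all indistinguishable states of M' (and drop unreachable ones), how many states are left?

4

All states are reachable from the start state.
Initial partition by acceptance: {3} | {1,2,4}.
Split {1,2,4} by δ(·,L) → {2,4} and {1}.
Refine {2,4} on symbol R: members go to different blocks, giving {2} and {4}.
No further refinement is possible. Final partition (4 blocks): {3} | {2} | {1} | {4}.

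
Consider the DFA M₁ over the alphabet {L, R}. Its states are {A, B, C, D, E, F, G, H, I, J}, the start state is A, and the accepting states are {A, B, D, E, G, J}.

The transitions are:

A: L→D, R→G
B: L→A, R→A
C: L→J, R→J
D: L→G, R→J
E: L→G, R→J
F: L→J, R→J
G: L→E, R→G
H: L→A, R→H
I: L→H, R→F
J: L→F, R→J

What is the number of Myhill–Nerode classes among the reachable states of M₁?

4

First remove the unreachable states {B,C,H,I}; 6 states remain.
P0 = {A,D,E,G,J} | {F}.
Refine {A,D,E,G,J} on symbol L: members go to different blocks, giving {A,D,E,G} and {J}.
On input R, block {A,D,E,G} splits into {A,G} and {D,E}.
No further refinement is possible. Final partition (4 blocks): {A,G} | {F} | {J} | {D,E}.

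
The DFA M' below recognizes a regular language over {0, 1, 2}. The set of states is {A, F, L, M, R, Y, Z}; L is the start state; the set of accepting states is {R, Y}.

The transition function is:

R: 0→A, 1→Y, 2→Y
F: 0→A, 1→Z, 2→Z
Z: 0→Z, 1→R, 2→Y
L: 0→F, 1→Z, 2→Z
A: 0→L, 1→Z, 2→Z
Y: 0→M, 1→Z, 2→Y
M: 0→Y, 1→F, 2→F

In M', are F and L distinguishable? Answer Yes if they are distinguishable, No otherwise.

No

All states are reachable from the start state.
Initial partition by acceptance: {R,Y} | {A,F,L,M,Z}.
Refine {R,Y} on symbol 1: members go to different blocks, giving {Y} and {R}.
Split {A,F,L,M,Z} by δ(·,0) → {A,F,L,Z} and {M}.
Split {A,F,L,Z} by δ(·,1) → {A,F,L} and {Z}.
No further refinement is possible. Final partition (5 blocks): {Y} | {A,F,L} | {R} | {M} | {Z}.
F and L lie in the same block of the stable partition, so they are equivalent — no string distinguishes them.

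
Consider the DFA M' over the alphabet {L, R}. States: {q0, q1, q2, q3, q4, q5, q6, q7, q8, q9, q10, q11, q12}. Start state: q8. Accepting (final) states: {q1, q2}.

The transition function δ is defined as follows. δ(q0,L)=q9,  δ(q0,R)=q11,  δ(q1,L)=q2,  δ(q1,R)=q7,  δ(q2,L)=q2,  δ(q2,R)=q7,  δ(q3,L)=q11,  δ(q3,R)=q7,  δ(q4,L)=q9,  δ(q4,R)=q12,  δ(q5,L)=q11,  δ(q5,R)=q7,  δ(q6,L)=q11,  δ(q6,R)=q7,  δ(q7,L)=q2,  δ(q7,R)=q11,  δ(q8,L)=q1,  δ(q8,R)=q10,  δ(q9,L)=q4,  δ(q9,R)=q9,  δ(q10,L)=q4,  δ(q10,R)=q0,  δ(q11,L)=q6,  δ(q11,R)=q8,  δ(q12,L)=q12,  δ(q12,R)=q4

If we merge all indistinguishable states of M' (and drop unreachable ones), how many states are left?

8

Reachable states from the start: {q0,q1,q2,q4,q6,q7,q8,q9,q10,q11,q12}. Unreachable: {q3,q5} — drop them.
Start with accepting vs non-accepting: {q1,q2} | {q0,q4,q6,q7,q8,q9,q10,q11,q12}.
Refine {q0,q4,q6,q7,q8,q9,q10,q11,q12} on symbol L: members go to different blocks, giving {q0,q4,q6,q9,q10,q11,q12} and {q7,q8}.
Refine {q0,q4,q6,q9,q10,q11,q12} on symbol R: members go to different blocks, giving {q0,q4,q9,q10,q12} and {q6,q11}.
On input R, block {q0,q4,q9,q10,q12} splits into {q4,q9,q10,q12} and {q0}.
Split {q4,q9,q10,q12} by δ(·,R) → {q4,q9,q12} and {q10}.
Split {q7,q8} by δ(·,R) → {q7} and {q8}.
Refine {q6,q11} on symbol R: members go to different blocks, giving {q6} and {q11}.
Stable partition: {q1,q2} | {q4,q9,q12} | {q7} | {q6} | {q0} | {q10} | {q8} | {q11} — 8 equivalence classes.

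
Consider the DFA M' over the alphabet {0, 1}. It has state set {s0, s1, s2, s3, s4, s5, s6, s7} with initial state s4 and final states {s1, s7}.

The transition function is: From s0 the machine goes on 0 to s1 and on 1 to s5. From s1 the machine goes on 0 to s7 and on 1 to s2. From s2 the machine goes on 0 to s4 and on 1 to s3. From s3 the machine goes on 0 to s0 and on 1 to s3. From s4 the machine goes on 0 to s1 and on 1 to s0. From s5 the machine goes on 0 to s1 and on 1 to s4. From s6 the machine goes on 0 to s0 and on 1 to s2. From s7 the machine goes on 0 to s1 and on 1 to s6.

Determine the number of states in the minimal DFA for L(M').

3

P0 = {s1,s7} | {s0,s2,s3,s4,s5,s6}.
Refine {s0,s2,s3,s4,s5,s6} on symbol 0: members go to different blocks, giving {s0,s4,s5} and {s2,s3,s6}.
Stable partition: {s1,s7} | {s0,s4,s5} | {s2,s3,s6} — 3 equivalence classes.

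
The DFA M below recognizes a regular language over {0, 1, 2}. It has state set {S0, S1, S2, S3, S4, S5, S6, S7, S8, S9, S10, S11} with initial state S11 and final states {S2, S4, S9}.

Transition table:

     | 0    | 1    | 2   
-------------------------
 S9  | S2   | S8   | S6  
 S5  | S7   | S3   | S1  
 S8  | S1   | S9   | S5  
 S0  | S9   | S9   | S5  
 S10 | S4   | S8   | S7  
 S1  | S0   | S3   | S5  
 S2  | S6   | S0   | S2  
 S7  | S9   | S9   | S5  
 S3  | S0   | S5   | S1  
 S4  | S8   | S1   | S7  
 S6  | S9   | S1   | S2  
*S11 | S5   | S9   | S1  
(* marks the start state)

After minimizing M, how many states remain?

States {S4,S10} cannot be reached from the start state, so discard them.
Start with accepting vs non-accepting: {S2,S9} | {S0,S1,S3,S5,S6,S7,S8,S11}.
Refine {S2,S9} on symbol 0: members go to different blocks, giving {S2} and {S9}.
On input 0, block {S0,S1,S3,S5,S6,S7,S8,S11} splits into {S1,S3,S5,S8,S11} and {S0,S6,S7}.
On input 0, block {S1,S3,S5,S8,S11} splits into {S1,S3,S5} and {S8,S11}.
On input 1, block {S0,S6,S7} splits into {S0,S7} and {S6}.
Stable partition: {S2} | {S1,S3,S5} | {S9} | {S0,S7} | {S8,S11} | {S6} — 6 equivalence classes.

6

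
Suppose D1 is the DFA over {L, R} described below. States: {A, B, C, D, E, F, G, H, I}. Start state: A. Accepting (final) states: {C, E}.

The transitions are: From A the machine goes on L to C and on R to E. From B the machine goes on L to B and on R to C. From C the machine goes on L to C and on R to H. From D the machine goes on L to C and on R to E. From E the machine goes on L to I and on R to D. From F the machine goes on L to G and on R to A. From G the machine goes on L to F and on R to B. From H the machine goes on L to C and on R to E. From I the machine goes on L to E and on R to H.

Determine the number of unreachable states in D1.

3

BFS from A reaches {A, C, D, E, H, I}; the 3 state(s) B, F, G are never visited.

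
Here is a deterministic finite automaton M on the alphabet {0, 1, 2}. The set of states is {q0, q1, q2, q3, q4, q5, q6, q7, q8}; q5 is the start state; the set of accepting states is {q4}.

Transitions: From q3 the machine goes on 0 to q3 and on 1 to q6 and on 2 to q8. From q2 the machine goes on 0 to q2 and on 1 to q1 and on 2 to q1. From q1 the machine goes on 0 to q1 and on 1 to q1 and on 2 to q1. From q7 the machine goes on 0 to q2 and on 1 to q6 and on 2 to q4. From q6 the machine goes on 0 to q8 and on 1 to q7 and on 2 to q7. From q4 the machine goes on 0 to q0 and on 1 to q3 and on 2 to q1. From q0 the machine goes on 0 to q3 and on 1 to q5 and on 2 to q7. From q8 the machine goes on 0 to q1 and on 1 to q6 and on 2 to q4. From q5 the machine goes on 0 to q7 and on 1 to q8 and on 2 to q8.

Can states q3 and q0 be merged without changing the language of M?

All states are reachable from the start state.
Start with accepting vs non-accepting: {q4} | {q0,q1,q2,q3,q5,q6,q7,q8}.
On input 2, block {q0,q1,q2,q3,q5,q6,q7,q8} splits into {q0,q1,q2,q3,q5,q6} and {q7,q8}.
Refine {q0,q1,q2,q3,q5,q6} on symbol 0: members go to different blocks, giving {q0,q1,q2,q3} and {q5,q6}.
On input 1, block {q0,q1,q2,q3} splits into {q0,q3} and {q1,q2}.
No further refinement is possible. Final partition (5 blocks): {q4} | {q0,q3} | {q7,q8} | {q5,q6} | {q1,q2}.
q3 and q0 lie in the same block of the stable partition, so they are equivalent — no string distinguishes them.

Yes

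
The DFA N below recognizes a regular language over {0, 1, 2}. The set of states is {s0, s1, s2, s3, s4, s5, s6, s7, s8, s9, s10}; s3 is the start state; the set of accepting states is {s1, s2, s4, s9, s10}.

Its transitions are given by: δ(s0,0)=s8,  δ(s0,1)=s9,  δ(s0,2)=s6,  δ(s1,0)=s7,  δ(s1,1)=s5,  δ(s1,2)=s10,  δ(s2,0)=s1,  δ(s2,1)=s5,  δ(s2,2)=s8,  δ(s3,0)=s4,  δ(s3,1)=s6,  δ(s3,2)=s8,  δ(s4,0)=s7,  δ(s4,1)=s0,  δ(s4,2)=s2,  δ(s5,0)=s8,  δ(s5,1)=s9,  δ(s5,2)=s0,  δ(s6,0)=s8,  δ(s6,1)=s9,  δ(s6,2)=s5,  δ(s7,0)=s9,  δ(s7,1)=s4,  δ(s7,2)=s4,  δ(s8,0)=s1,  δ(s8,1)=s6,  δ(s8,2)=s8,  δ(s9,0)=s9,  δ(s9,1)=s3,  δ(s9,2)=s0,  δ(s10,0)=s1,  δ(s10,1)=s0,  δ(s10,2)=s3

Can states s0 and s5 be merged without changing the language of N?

Yes

Every state is reachable, so we keep all 11.
Start with accepting vs non-accepting: {s1,s2,s4,s9,s10} | {s0,s3,s5,s6,s7,s8}.
Refine {s1,s2,s4,s9,s10} on symbol 0: members go to different blocks, giving {s2,s9,s10} and {s1,s4}.
Refine {s2,s9,s10} on symbol 0: members go to different blocks, giving {s2,s10} and {s9}.
On input 0, block {s0,s3,s5,s6,s7,s8} splits into {s0,s5,s6} and {s3,s8} and {s7}.
Stable partition: {s2,s10} | {s0,s5,s6} | {s1,s4} | {s9} | {s3,s8} | {s7} — 6 equivalence classes.
s0 and s5 lie in the same block of the stable partition, so they are equivalent — no string distinguishes them.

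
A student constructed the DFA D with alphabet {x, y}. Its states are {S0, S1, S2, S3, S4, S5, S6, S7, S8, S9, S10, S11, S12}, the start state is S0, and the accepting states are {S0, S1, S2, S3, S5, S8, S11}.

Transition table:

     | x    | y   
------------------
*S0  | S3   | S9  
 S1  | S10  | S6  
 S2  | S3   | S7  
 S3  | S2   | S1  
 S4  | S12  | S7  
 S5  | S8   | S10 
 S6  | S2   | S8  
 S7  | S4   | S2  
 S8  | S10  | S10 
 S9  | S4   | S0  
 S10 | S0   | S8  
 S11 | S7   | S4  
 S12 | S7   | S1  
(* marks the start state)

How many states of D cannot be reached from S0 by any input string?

No path from S0 leads to S5, S11; the other 11 states are all reachable.

2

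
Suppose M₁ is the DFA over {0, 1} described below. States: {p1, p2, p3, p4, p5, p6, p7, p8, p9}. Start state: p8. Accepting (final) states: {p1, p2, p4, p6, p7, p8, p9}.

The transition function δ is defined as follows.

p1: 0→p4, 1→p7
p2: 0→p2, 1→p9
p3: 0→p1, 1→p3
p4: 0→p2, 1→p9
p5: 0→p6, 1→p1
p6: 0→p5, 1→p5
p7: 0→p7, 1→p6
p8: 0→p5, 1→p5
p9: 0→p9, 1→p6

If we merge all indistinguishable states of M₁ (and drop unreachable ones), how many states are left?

Reachable states from the start: {p1,p2,p4,p5,p6,p7,p8,p9}. Unreachable: {p3} — drop them.
Initial partition by acceptance: {p1,p2,p4,p6,p7,p8,p9} | {p5}.
Refine {p1,p2,p4,p6,p7,p8,p9} on symbol 0: members go to different blocks, giving {p1,p2,p4,p7,p9} and {p6,p8}.
Split {p1,p2,p4,p7,p9} by δ(·,1) → {p1,p2,p4} and {p7,p9}.
The partition is now stable with 4 blocks: {p1,p2,p4} | {p5} | {p6,p8} | {p7,p9}.

4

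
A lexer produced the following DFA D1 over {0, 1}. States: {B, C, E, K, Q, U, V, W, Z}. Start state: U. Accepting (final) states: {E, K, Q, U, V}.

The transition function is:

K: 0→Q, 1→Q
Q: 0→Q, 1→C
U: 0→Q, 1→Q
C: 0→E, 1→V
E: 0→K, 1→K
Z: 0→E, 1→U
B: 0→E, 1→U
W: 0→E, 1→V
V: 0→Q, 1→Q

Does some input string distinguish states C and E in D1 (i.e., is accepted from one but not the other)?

First remove the unreachable states {B,W,Z}; 6 states remain.
Start with accepting vs non-accepting: {E,K,Q,U,V} | {C}.
Refine {E,K,Q,U,V} on symbol 1: members go to different blocks, giving {E,K,U,V} and {Q}.
On input 0, block {E,K,U,V} splits into {K,U,V} and {E}.
Stable partition: {K,U,V} | {C} | {Q} | {E} — 4 equivalence classes.
C and E end up in different blocks, so they are distinguishable. For instance, the string 'ε' is accepted from only E.

Yes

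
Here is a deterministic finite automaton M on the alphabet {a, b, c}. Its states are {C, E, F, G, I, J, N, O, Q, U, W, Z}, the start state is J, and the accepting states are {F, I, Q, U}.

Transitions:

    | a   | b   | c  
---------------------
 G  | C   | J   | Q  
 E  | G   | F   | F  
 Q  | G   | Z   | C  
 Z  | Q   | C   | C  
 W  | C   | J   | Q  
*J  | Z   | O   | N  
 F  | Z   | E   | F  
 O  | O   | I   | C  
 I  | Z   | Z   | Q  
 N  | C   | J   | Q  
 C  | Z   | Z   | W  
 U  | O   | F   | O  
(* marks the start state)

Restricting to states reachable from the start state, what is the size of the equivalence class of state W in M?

First remove the unreachable states {E,F,U}; 9 states remain.
P0 = {I,Q} | {C,G,J,N,O,W,Z}.
Refine {I,Q} on symbol c: members go to different blocks, giving {Q} and {I}.
Split {C,G,J,N,O,W,Z} by δ(·,a) → {C,G,J,N,O,W} and {Z}.
Split {C,G,J,N,O,W} by δ(·,a) → {G,N,O,W} and {C,J}.
Split {G,N,O,W} by δ(·,a) → {G,N,W} and {O}.
On input b, block {C,J} splits into {C} and {J}.
The partition is now stable with 7 blocks: {Q} | {G,N,W} | {I} | {Z} | {C} | {O} | {J}.
State W belongs to the block {G,N,W}, which has 3 states.

3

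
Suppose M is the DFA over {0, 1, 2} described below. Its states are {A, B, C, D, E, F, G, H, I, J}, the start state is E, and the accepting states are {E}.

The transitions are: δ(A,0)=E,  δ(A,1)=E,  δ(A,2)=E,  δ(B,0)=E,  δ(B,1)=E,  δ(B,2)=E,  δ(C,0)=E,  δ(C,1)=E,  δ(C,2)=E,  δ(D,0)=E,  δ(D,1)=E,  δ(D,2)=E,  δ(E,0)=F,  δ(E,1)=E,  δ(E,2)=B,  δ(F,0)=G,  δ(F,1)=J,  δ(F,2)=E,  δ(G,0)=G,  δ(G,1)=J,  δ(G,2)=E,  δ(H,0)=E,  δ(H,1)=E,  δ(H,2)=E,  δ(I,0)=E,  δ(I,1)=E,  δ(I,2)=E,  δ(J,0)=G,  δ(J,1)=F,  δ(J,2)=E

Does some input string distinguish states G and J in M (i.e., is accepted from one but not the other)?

States {A,C,D,H,I} cannot be reached from the start state, so discard them.
P0 = {E} | {B,F,G,J}.
Split {B,F,G,J} by δ(·,0) → {F,G,J} and {B}.
The partition is now stable with 3 blocks: {E} | {F,G,J} | {B}.
G and J lie in the same block of the stable partition, so they are equivalent — no string distinguishes them.

No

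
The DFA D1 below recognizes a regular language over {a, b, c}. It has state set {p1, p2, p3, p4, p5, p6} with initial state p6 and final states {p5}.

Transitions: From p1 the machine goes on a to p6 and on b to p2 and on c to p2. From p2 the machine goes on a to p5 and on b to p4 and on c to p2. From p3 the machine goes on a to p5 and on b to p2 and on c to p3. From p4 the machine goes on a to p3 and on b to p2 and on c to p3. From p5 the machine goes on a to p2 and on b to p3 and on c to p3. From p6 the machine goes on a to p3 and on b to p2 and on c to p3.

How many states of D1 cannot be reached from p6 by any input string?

Starting at p6 and following transitions, the reachable set is {p2, p3, p4, p5, p6}. That leaves p1 unreachable — 1 in total.

1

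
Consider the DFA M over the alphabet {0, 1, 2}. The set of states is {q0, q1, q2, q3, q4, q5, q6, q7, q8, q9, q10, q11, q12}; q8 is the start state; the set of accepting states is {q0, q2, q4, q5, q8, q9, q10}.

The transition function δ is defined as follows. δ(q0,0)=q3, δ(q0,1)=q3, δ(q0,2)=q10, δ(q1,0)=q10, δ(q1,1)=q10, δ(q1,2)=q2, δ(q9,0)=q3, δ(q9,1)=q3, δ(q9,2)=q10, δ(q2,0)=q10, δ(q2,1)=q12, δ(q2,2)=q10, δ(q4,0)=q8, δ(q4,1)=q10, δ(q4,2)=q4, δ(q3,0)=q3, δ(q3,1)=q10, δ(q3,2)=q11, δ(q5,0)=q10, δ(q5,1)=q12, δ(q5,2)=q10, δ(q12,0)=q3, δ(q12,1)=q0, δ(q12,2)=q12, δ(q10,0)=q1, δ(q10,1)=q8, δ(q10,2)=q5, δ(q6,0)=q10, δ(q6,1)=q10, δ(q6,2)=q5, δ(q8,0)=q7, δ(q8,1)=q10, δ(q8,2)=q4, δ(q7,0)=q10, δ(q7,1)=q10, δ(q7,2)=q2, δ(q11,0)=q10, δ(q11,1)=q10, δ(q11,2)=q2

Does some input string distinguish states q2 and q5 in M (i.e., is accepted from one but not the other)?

No

Reachable states from the start: {q0,q1,q2,q3,q4,q5,q7,q8,q10,q11,q12}. Unreachable: {q6,q9} — drop them.
Start with accepting vs non-accepting: {q0,q2,q4,q5,q8,q10} | {q1,q3,q7,q11,q12}.
On input 0, block {q0,q2,q4,q5,q8,q10} splits into {q0,q8,q10} and {q2,q4,q5}.
Split {q0,q8,q10} by δ(·,1) → {q8,q10} and {q0}.
On input 0, block {q1,q3,q7,q11,q12} splits into {q1,q7,q11} and {q3,q12}.
Split {q2,q4,q5} by δ(·,1) → {q2,q5} and {q4}.
Refine {q8,q10} on symbol 2: members go to different blocks, giving {q8} and {q10}.
Refine {q3,q12} on symbol 1: members go to different blocks, giving {q3} and {q12}.
No further refinement is possible. Final partition (8 blocks): {q8} | {q1,q7,q11} | {q2,q5} | {q0} | {q3} | {q4} | {q10} | {q12}.
q2 and q5 lie in the same block of the stable partition, so they are equivalent — no string distinguishes them.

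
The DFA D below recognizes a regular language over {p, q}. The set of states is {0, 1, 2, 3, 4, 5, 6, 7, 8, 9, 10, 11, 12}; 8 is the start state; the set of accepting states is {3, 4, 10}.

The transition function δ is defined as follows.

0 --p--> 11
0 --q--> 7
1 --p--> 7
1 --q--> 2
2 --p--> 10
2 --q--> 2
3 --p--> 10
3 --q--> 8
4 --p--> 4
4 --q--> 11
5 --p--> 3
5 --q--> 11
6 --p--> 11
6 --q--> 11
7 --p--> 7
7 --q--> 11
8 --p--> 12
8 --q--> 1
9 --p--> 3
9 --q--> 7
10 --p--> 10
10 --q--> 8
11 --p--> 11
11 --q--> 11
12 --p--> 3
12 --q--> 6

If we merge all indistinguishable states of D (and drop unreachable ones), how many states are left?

States {0,4,5,9} cannot be reached from the start state, so discard them.
Start with accepting vs non-accepting: {3,10} | {1,2,6,7,8,11,12}.
Split {1,2,6,7,8,11,12} by δ(·,p) → {1,6,7,8,11} and {2,12}.
Refine {1,6,7,8,11} on symbol p: members go to different blocks, giving {1,6,7,11} and {8}.
On input q, block {1,6,7,11} splits into {6,7,11} and {1}.
On input q, block {2,12} splits into {2} and {12}.
No further refinement is possible. Final partition (6 blocks): {3,10} | {6,7,11} | {2} | {8} | {1} | {12}.

6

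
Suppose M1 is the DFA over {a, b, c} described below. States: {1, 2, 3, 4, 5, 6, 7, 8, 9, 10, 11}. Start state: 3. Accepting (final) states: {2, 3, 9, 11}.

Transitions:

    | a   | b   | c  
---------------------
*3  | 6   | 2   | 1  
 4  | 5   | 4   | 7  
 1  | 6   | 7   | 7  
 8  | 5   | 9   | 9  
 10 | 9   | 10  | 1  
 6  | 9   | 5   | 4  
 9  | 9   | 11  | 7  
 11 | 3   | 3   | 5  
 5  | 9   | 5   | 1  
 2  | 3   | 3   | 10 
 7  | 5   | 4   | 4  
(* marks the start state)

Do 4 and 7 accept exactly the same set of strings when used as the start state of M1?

First remove the unreachable states {8}; 10 states remain.
P0 = {2,3,9,11} | {1,4,5,6,7,10}.
On input a, block {2,3,9,11} splits into {2,9,11} and {3}.
On input a, block {2,9,11} splits into {2,11} and {9}.
Split {1,4,5,6,7,10} by δ(·,a) → {1,4,7} and {5,6,10}.
Stable partition: {2,11} | {1,4,7} | {3} | {9} | {5,6,10} — 5 equivalence classes.
4 and 7 lie in the same block of the stable partition, so they are equivalent — no string distinguishes them.

Yes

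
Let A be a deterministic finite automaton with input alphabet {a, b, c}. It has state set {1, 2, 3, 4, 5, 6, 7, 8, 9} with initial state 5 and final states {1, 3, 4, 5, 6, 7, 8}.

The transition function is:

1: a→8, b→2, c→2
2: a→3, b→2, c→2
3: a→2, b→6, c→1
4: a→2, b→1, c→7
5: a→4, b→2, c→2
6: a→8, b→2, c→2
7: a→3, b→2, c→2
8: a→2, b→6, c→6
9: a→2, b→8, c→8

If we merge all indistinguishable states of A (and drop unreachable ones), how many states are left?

States {9} cannot be reached from the start state, so discard them.
Start with accepting vs non-accepting: {1,3,4,5,6,7,8} | {2}.
Refine {1,3,4,5,6,7,8} on symbol a: members go to different blocks, giving {1,5,6,7} and {3,4,8}.
The partition is now stable with 3 blocks: {1,5,6,7} | {2} | {3,4,8}.

3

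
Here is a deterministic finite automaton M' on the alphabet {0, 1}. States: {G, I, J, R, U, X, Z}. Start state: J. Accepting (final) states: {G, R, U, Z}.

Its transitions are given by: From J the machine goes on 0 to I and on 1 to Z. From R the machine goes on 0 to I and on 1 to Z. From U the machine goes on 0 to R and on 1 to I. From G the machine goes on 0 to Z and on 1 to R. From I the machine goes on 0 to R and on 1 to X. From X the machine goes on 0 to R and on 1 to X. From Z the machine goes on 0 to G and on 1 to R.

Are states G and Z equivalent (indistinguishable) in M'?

Yes

States {U} cannot be reached from the start state, so discard them.
P0 = {G,R,Z} | {I,J,X}.
Split {G,R,Z} by δ(·,0) → {G,Z} and {R}.
Split {I,J,X} by δ(·,0) → {I,X} and {J}.
The partition is now stable with 4 blocks: {G,Z} | {I,X} | {R} | {J}.
G and Z lie in the same block of the stable partition, so they are equivalent — no string distinguishes them.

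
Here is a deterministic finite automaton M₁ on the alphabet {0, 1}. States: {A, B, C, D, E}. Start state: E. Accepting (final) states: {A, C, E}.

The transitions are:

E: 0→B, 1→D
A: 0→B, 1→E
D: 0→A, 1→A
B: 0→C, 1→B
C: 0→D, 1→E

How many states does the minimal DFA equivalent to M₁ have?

5

Initial partition by acceptance: {A,C,E} | {B,D}.
Refine {A,C,E} on symbol 1: members go to different blocks, giving {A,C} and {E}.
Refine {B,D} on symbol 1: members go to different blocks, giving {B} and {D}.
Split {A,C} by δ(·,0) → {A} and {C}.
The partition is now stable with 5 blocks: {A} | {B} | {E} | {D} | {C}.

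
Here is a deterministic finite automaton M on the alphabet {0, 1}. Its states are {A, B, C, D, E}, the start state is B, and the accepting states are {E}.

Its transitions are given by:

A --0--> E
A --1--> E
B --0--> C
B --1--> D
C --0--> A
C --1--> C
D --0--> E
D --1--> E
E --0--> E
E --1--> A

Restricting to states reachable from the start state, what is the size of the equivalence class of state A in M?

2

Initial partition by acceptance: {E} | {A,B,C,D}.
On input 0, block {A,B,C,D} splits into {A,D} and {B,C}.
Refine {B,C} on symbol 0: members go to different blocks, giving {B} and {C}.
Stable partition: {E} | {A,D} | {B} | {C} — 4 equivalence classes.
State A belongs to the block {A,D}, which has 2 states.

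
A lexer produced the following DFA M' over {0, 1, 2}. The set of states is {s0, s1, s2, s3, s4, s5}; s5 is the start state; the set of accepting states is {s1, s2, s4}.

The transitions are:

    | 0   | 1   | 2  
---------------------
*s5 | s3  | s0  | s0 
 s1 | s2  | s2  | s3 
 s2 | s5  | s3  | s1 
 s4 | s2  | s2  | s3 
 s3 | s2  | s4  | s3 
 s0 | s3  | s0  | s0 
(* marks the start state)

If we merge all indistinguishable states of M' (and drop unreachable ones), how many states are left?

4

Every state is reachable, so we keep all 6.
Start with accepting vs non-accepting: {s1,s2,s4} | {s0,s3,s5}.
On input 0, block {s1,s2,s4} splits into {s1,s4} and {s2}.
Refine {s0,s3,s5} on symbol 0: members go to different blocks, giving {s0,s5} and {s3}.
No further refinement is possible. Final partition (4 blocks): {s1,s4} | {s0,s5} | {s2} | {s3}.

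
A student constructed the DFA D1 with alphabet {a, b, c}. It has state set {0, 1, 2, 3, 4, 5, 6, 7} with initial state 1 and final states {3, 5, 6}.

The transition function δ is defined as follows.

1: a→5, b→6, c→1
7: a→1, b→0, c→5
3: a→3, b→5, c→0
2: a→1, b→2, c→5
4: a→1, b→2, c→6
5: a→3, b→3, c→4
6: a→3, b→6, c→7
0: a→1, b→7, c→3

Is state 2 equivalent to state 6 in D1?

No

Every state is reachable, so we keep all 8.
Initial partition by acceptance: {3,5,6} | {0,1,2,4,7}.
Split {0,1,2,4,7} by δ(·,a) → {0,2,4,7} and {1}.
Stable partition: {3,5,6} | {0,2,4,7} | {1} — 3 equivalence classes.
2 and 6 end up in different blocks, so they are distinguishable. For instance, the string 'ε' is accepted from only 6.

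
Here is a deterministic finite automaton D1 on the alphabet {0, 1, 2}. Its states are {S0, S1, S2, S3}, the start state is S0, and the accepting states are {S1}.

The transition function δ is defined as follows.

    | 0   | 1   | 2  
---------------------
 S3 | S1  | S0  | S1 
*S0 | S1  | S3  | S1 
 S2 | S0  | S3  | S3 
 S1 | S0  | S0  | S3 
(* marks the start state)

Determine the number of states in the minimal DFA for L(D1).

2

Reachable states from the start: {S0,S1,S3}. Unreachable: {S2} — drop them.
Initial partition by acceptance: {S1} | {S0,S3}.
Stable partition: {S1} | {S0,S3} — 2 equivalence classes.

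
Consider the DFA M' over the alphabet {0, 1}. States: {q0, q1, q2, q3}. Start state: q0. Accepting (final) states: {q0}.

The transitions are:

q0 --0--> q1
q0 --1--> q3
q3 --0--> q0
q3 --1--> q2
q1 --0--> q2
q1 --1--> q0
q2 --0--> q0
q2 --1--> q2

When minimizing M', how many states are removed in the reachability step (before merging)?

0

Every one of the 4 states is reachable from q0.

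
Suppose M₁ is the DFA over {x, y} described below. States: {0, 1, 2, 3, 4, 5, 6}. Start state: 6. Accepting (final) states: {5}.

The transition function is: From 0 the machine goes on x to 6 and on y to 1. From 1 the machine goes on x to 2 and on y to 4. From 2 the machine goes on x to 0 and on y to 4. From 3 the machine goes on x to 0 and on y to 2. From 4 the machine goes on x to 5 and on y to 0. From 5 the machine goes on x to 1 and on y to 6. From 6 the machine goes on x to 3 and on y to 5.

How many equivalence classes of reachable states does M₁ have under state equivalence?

Every state is reachable, so we keep all 7.
Initial partition by acceptance: {5} | {0,1,2,3,4,6}.
On input x, block {0,1,2,3,4,6} splits into {0,1,2,3,6} and {4}.
On input y, block {0,1,2,3,6} splits into {0,3} and {1,2} and {6}.
Refine {0,3} on symbol x: members go to different blocks, giving {0} and {3}.
Split {1,2} by δ(·,x) → {1} and {2}.
No further refinement is possible. Final partition (7 blocks): {5} | {0} | {4} | {1} | {6} | {3} | {2}.

7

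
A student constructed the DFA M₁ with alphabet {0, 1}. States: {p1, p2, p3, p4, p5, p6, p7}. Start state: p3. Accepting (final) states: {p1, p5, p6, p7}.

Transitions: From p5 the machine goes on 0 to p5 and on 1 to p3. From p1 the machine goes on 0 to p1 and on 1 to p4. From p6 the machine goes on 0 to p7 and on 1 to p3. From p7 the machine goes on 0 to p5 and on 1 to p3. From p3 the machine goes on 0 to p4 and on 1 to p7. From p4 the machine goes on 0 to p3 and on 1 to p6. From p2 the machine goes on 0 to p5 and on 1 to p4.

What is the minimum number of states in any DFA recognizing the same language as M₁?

States {p1,p2} cannot be reached from the start state, so discard them.
Initial partition by acceptance: {p5,p6,p7} | {p3,p4}.
The partition is now stable with 2 blocks: {p5,p6,p7} | {p3,p4}.

2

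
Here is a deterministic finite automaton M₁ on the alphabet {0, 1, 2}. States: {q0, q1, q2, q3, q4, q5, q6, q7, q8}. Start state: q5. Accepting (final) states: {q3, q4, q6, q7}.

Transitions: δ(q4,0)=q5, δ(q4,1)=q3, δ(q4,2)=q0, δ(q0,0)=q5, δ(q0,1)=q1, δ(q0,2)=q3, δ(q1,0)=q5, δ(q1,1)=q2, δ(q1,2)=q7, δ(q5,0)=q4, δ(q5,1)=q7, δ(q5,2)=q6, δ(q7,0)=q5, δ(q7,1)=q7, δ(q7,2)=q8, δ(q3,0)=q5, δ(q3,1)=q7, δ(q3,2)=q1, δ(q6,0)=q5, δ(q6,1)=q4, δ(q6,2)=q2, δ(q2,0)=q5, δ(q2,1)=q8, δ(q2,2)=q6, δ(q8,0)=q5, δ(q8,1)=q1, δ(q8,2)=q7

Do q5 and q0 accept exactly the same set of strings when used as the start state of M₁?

No

Every state is reachable, so we keep all 9.
Initial partition by acceptance: {q3,q4,q6,q7} | {q0,q1,q2,q5,q8}.
Split {q0,q1,q2,q5,q8} by δ(·,0) → {q0,q1,q2,q8} and {q5}.
The partition is now stable with 3 blocks: {q3,q4,q6,q7} | {q0,q1,q2,q8} | {q5}.
q5 and q0 end up in different blocks, so they are distinguishable. For instance, the string '0' is accepted from only q5.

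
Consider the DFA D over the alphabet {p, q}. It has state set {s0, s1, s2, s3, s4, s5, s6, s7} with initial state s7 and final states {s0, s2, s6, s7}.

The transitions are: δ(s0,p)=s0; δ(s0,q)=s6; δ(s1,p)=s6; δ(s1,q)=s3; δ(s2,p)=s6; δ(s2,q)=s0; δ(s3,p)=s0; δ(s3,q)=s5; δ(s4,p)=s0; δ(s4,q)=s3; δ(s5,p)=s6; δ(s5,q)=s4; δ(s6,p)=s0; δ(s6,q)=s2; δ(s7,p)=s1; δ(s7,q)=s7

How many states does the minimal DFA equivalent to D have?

3

P0 = {s0,s2,s6,s7} | {s1,s3,s4,s5}.
On input p, block {s0,s2,s6,s7} splits into {s0,s2,s6} and {s7}.
Stable partition: {s0,s2,s6} | {s1,s3,s4,s5} | {s7} — 3 equivalence classes.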